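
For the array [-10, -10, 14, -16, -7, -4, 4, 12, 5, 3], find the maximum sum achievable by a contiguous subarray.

Using Kadane's algorithm on [-10, -10, 14, -16, -7, -4, 4, 12, 5, 3]:

Scanning through the array:
Position 1 (value -10): max_ending_here = -10, max_so_far = -10
Position 2 (value 14): max_ending_here = 14, max_so_far = 14
Position 3 (value -16): max_ending_here = -2, max_so_far = 14
Position 4 (value -7): max_ending_here = -7, max_so_far = 14
Position 5 (value -4): max_ending_here = -4, max_so_far = 14
Position 6 (value 4): max_ending_here = 4, max_so_far = 14
Position 7 (value 12): max_ending_here = 16, max_so_far = 16
Position 8 (value 5): max_ending_here = 21, max_so_far = 21
Position 9 (value 3): max_ending_here = 24, max_so_far = 24

Maximum subarray: [4, 12, 5, 3]
Maximum sum: 24

The maximum subarray is [4, 12, 5, 3] with sum 24. This subarray runs from index 6 to index 9.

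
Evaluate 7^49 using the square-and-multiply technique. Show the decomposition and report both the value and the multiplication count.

Computing 7^49 by squaring (build up from 7^1; each line after the first costs one multiplication):

7^1 = 7
7^2 = (7^1)^2 = 7^2 = 49
7^3 = 7 * 7^2 = 7 * 49 = 343
7^6 = (7^3)^2 = 343^2 = 117649
7^12 = (7^6)^2 = 117649^2 = 13841287201
7^24 = (7^12)^2 = 13841287201^2 = 191581231380566414401
7^48 = (7^24)^2 = 191581231380566414401^2 = 36703368217294125441230211032033660188801
7^49 = 7 * 7^48 = 7 * 36703368217294125441230211032033660188801 = 256923577521058878088611477224235621321607

Result: 256923577521058878088611477224235621321607
Multiplications needed: 7 (7 lines after 7^1)

7^49 = 256923577521058878088611477224235621321607. Using exponentiation by squaring, this requires 7 multiplications. The key idea: if the exponent is even, square the half-power; if odd, multiply by the base once.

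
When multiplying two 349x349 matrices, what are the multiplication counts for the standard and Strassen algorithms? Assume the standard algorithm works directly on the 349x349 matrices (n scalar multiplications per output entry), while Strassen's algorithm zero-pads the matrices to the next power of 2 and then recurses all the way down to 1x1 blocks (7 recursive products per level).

Matrix multiplication for 349x349 matrices:

Strassen's algorithm requires power-of-2 dimensions. Pad 349x349 to 512x512 (next power of 2).

Standard algorithm: 349^3 = 42508549 multiplications
Strassen's algorithm: 7^(log2(512)) = 7^9 = 40353607 multiplications
Savings: 42508549 - 40353607 = 2154942 multiplications

Standard: 42508549 multiplications (349^3). Strassen: 40353607 multiplications (7^9, after padding to 512x512). Strassen reduces 8 recursive multiplications to 7 at each level.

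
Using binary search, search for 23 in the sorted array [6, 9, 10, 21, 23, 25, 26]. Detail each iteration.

Binary search for 23 in [6, 9, 10, 21, 23, 25, 26]:

lo=0, hi=6, mid=3, arr[mid]=21 -> 21 < 23, search right half
lo=4, hi=6, mid=5, arr[mid]=25 -> 25 > 23, search left half
lo=4, hi=4, mid=4, arr[mid]=23 -> Found target at index 4!

Binary search finds 23 at index 4 after 3 comparisons. The search repeatedly halves the search space by comparing with the middle element.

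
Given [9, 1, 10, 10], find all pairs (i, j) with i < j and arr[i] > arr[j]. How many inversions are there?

Finding inversions in [9, 1, 10, 10]:

(0, 1): arr[0]=9 > arr[1]=1

Total inversions: 1

The array has 1 inversion(s): (0,1). Each pair (i,j) satisfies i < j and arr[i] > arr[j].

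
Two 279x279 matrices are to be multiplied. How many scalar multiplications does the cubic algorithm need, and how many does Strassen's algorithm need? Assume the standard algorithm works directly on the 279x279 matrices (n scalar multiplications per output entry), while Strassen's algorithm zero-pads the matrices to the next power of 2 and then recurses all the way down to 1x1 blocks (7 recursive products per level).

Matrix multiplication for 279x279 matrices:

Strassen's algorithm requires power-of-2 dimensions. Pad 279x279 to 512x512 (next power of 2).

Standard algorithm: 279^3 = 21717639 multiplications
Strassen's algorithm: 7^(log2(512)) = 7^9 = 40353607 multiplications
Difference: 21717639 - 40353607 = -18635968 (Strassen uses MORE here due to padding overhead — for small or just-over-power-of-2 n, padding can outweigh the per-level savings)

Standard: 21717639 multiplications (279^3). Strassen: 40353607 multiplications (7^9, after padding to 512x512). Strassen reduces 8 recursive multiplications to 7 at each level.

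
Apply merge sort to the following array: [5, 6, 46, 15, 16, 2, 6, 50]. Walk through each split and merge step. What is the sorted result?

Merge sort trace:

Split: [5, 6, 46, 15, 16, 2, 6, 50] -> [5, 6, 46, 15] and [16, 2, 6, 50]
  Split: [5, 6, 46, 15] -> [5, 6] and [46, 15]
    Split: [5, 6] -> [5] and [6]
    Merge: [5] + [6] -> [5, 6]
    Split: [46, 15] -> [46] and [15]
    Merge: [46] + [15] -> [15, 46]
  Merge: [5, 6] + [15, 46] -> [5, 6, 15, 46]
  Split: [16, 2, 6, 50] -> [16, 2] and [6, 50]
    Split: [16, 2] -> [16] and [2]
    Merge: [16] + [2] -> [2, 16]
    Split: [6, 50] -> [6] and [50]
    Merge: [6] + [50] -> [6, 50]
  Merge: [2, 16] + [6, 50] -> [2, 6, 16, 50]
Merge: [5, 6, 15, 46] + [2, 6, 16, 50] -> [2, 5, 6, 6, 15, 16, 46, 50]

Final sorted array: [2, 5, 6, 6, 15, 16, 46, 50]

The merge sort proceeds by recursively splitting the array and merging sorted halves.
After all merges, the sorted array is [2, 5, 6, 6, 15, 16, 46, 50].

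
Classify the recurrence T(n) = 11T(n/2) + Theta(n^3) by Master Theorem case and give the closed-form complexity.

Master Theorem for T(n) = 11T(n/2) + O(n^3):

a = 11, b = 2, c = 3
log_b(a) = log_2(11) = 3.4594

Case 1: c = 3 < log_2(11) = 3.4594
T(n) = O(n^(log_2 11))

For T(n) = 11T(n/2) + O(n^3): log_2(11) = 3.4594. This is Case 1 of the Master Theorem (c < log_b(a), work dominated by leaves), giving O(n^(log_2 11)).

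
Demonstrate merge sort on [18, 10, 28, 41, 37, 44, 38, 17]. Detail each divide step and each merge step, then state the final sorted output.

Merge sort trace:

Split: [18, 10, 28, 41, 37, 44, 38, 17] -> [18, 10, 28, 41] and [37, 44, 38, 17]
  Split: [18, 10, 28, 41] -> [18, 10] and [28, 41]
    Split: [18, 10] -> [18] and [10]
    Merge: [18] + [10] -> [10, 18]
    Split: [28, 41] -> [28] and [41]
    Merge: [28] + [41] -> [28, 41]
  Merge: [10, 18] + [28, 41] -> [10, 18, 28, 41]
  Split: [37, 44, 38, 17] -> [37, 44] and [38, 17]
    Split: [37, 44] -> [37] and [44]
    Merge: [37] + [44] -> [37, 44]
    Split: [38, 17] -> [38] and [17]
    Merge: [38] + [17] -> [17, 38]
  Merge: [37, 44] + [17, 38] -> [17, 37, 38, 44]
Merge: [10, 18, 28, 41] + [17, 37, 38, 44] -> [10, 17, 18, 28, 37, 38, 41, 44]

Final sorted array: [10, 17, 18, 28, 37, 38, 41, 44]

The merge sort proceeds by recursively splitting the array and merging sorted halves.
After all merges, the sorted array is [10, 17, 18, 28, 37, 38, 41, 44].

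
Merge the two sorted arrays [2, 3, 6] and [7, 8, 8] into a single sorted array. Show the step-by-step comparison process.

Merging process:

Compare 2 vs 7: take 2 from left. Merged: [2]
Compare 3 vs 7: take 3 from left. Merged: [2, 3]
Compare 6 vs 7: take 6 from left. Merged: [2, 3, 6]
Append remaining from right: [7, 8, 8]. Merged: [2, 3, 6, 7, 8, 8]

Final merged array: [2, 3, 6, 7, 8, 8]
Total comparisons: 3

The merged array is [2, 3, 6, 7, 8, 8], requiring 3 comparisons. The merge step runs in O(n) time where n is the total number of elements.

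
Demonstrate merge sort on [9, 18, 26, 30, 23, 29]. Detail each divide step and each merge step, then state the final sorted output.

Merge sort trace:

Split: [9, 18, 26, 30, 23, 29] -> [9, 18, 26] and [30, 23, 29]
  Split: [9, 18, 26] -> [9] and [18, 26]
    Split: [18, 26] -> [18] and [26]
    Merge: [18] + [26] -> [18, 26]
  Merge: [9] + [18, 26] -> [9, 18, 26]
  Split: [30, 23, 29] -> [30] and [23, 29]
    Split: [23, 29] -> [23] and [29]
    Merge: [23] + [29] -> [23, 29]
  Merge: [30] + [23, 29] -> [23, 29, 30]
Merge: [9, 18, 26] + [23, 29, 30] -> [9, 18, 23, 26, 29, 30]

Final sorted array: [9, 18, 23, 26, 29, 30]

The merge sort proceeds by recursively splitting the array and merging sorted halves.
After all merges, the sorted array is [9, 18, 23, 26, 29, 30].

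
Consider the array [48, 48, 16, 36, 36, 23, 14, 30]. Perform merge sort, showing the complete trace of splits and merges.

Merge sort trace:

Split: [48, 48, 16, 36, 36, 23, 14, 30] -> [48, 48, 16, 36] and [36, 23, 14, 30]
  Split: [48, 48, 16, 36] -> [48, 48] and [16, 36]
    Split: [48, 48] -> [48] and [48]
    Merge: [48] + [48] -> [48, 48]
    Split: [16, 36] -> [16] and [36]
    Merge: [16] + [36] -> [16, 36]
  Merge: [48, 48] + [16, 36] -> [16, 36, 48, 48]
  Split: [36, 23, 14, 30] -> [36, 23] and [14, 30]
    Split: [36, 23] -> [36] and [23]
    Merge: [36] + [23] -> [23, 36]
    Split: [14, 30] -> [14] and [30]
    Merge: [14] + [30] -> [14, 30]
  Merge: [23, 36] + [14, 30] -> [14, 23, 30, 36]
Merge: [16, 36, 48, 48] + [14, 23, 30, 36] -> [14, 16, 23, 30, 36, 36, 48, 48]

Final sorted array: [14, 16, 23, 30, 36, 36, 48, 48]

The merge sort proceeds by recursively splitting the array and merging sorted halves.
After all merges, the sorted array is [14, 16, 23, 30, 36, 36, 48, 48].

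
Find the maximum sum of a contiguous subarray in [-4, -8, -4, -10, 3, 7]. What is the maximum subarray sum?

Using Kadane's algorithm on [-4, -8, -4, -10, 3, 7]:

Scanning through the array:
Position 1 (value -8): max_ending_here = -8, max_so_far = -4
Position 2 (value -4): max_ending_here = -4, max_so_far = -4
Position 3 (value -10): max_ending_here = -10, max_so_far = -4
Position 4 (value 3): max_ending_here = 3, max_so_far = 3
Position 5 (value 7): max_ending_here = 10, max_so_far = 10

Maximum subarray: [3, 7]
Maximum sum: 10

The maximum subarray is [3, 7] with sum 10. This subarray runs from index 4 to index 5.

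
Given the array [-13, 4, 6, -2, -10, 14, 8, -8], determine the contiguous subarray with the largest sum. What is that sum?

Using Kadane's algorithm on [-13, 4, 6, -2, -10, 14, 8, -8]:

Scanning through the array:
Position 1 (value 4): max_ending_here = 4, max_so_far = 4
Position 2 (value 6): max_ending_here = 10, max_so_far = 10
Position 3 (value -2): max_ending_here = 8, max_so_far = 10
Position 4 (value -10): max_ending_here = -2, max_so_far = 10
Position 5 (value 14): max_ending_here = 14, max_so_far = 14
Position 6 (value 8): max_ending_here = 22, max_so_far = 22
Position 7 (value -8): max_ending_here = 14, max_so_far = 22

Maximum subarray: [14, 8]
Maximum sum: 22

The maximum subarray is [14, 8] with sum 22. This subarray runs from index 5 to index 6.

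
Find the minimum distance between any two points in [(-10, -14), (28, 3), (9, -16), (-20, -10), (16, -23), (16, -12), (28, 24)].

Computing all pairwise distances among 7 points:

d((-10, -14), (28, 3)) = 41.6293
d((-10, -14), (9, -16)) = 19.105
d((-10, -14), (-20, -10)) = 10.7703
d((-10, -14), (16, -23)) = 27.5136
d((-10, -14), (16, -12)) = 26.0768
d((-10, -14), (28, 24)) = 53.7401
d((28, 3), (9, -16)) = 26.8701
d((28, 3), (-20, -10)) = 49.7293
d((28, 3), (16, -23)) = 28.6356
d((28, 3), (16, -12)) = 19.2094
d((28, 3), (28, 24)) = 21.0
d((9, -16), (-20, -10)) = 29.6142
d((9, -16), (16, -23)) = 9.8995
d((9, -16), (16, -12)) = 8.0623 <-- minimum
d((9, -16), (28, 24)) = 44.2832
d((-20, -10), (16, -23)) = 38.2753
d((-20, -10), (16, -12)) = 36.0555
d((-20, -10), (28, 24)) = 58.8218
d((16, -23), (16, -12)) = 11.0
d((16, -23), (28, 24)) = 48.5077
d((16, -12), (28, 24)) = 37.9473

Closest pair: (9, -16) and (16, -12) with distance 8.0623

The closest pair is (9, -16) and (16, -12) with Euclidean distance 8.0623. For 7 points, brute-force pairwise comparison is shown above. For large n, the divide-and-conquer algorithm (sort by x, recurse on halves, check the dividing strip) achieves O(n log n).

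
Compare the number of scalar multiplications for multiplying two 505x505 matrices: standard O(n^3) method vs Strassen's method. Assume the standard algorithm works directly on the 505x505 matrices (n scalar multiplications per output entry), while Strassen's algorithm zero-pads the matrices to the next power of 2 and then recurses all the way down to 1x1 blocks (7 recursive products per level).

Matrix multiplication for 505x505 matrices:

Strassen's algorithm requires power-of-2 dimensions. Pad 505x505 to 512x512 (next power of 2).

Standard algorithm: 505^3 = 128787625 multiplications
Strassen's algorithm: 7^(log2(512)) = 7^9 = 40353607 multiplications
Savings: 128787625 - 40353607 = 88434018 multiplications

Standard: 128787625 multiplications (505^3). Strassen: 40353607 multiplications (7^9, after padding to 512x512). Strassen reduces 8 recursive multiplications to 7 at each level.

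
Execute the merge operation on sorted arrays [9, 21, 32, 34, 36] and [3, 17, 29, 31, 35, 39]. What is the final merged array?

Merging process:

Compare 9 vs 3: take 3 from right. Merged: [3]
Compare 9 vs 17: take 9 from left. Merged: [3, 9]
Compare 21 vs 17: take 17 from right. Merged: [3, 9, 17]
Compare 21 vs 29: take 21 from left. Merged: [3, 9, 17, 21]
Compare 32 vs 29: take 29 from right. Merged: [3, 9, 17, 21, 29]
Compare 32 vs 31: take 31 from right. Merged: [3, 9, 17, 21, 29, 31]
Compare 32 vs 35: take 32 from left. Merged: [3, 9, 17, 21, 29, 31, 32]
Compare 34 vs 35: take 34 from left. Merged: [3, 9, 17, 21, 29, 31, 32, 34]
Compare 36 vs 35: take 35 from right. Merged: [3, 9, 17, 21, 29, 31, 32, 34, 35]
Compare 36 vs 39: take 36 from left. Merged: [3, 9, 17, 21, 29, 31, 32, 34, 35, 36]
Append remaining from right: [39]. Merged: [3, 9, 17, 21, 29, 31, 32, 34, 35, 36, 39]

Final merged array: [3, 9, 17, 21, 29, 31, 32, 34, 35, 36, 39]
Total comparisons: 10

The merged array is [3, 9, 17, 21, 29, 31, 32, 34, 35, 36, 39], requiring 10 comparisons. The merge step runs in O(n) time where n is the total number of elements.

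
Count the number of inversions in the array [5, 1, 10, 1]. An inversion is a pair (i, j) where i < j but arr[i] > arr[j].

Finding inversions in [5, 1, 10, 1]:

(0, 1): arr[0]=5 > arr[1]=1
(0, 3): arr[0]=5 > arr[3]=1
(2, 3): arr[2]=10 > arr[3]=1

Total inversions: 3

The array has 3 inversion(s): (0,1), (0,3), (2,3). Each pair (i,j) satisfies i < j and arr[i] > arr[j].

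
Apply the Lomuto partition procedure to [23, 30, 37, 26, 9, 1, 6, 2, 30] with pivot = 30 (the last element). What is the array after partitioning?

Lomuto partition with pivot = 30:

Initial array: [23, 30, 37, 26, 9, 1, 6, 2, 30]

arr[0]=23 <= 30: swap with position 0, array becomes [23, 30, 37, 26, 9, 1, 6, 2, 30]
arr[1]=30 <= 30: swap with position 1, array becomes [23, 30, 37, 26, 9, 1, 6, 2, 30]
arr[2]=37 > 30: no swap
arr[3]=26 <= 30: swap with position 2, array becomes [23, 30, 26, 37, 9, 1, 6, 2, 30]
arr[4]=9 <= 30: swap with position 3, array becomes [23, 30, 26, 9, 37, 1, 6, 2, 30]
arr[5]=1 <= 30: swap with position 4, array becomes [23, 30, 26, 9, 1, 37, 6, 2, 30]
arr[6]=6 <= 30: swap with position 5, array becomes [23, 30, 26, 9, 1, 6, 37, 2, 30]
arr[7]=2 <= 30: swap with position 6, array becomes [23, 30, 26, 9, 1, 6, 2, 37, 30]

Place pivot at position 7: [23, 30, 26, 9, 1, 6, 2, 30, 37]
Pivot position: 7

After partitioning with pivot 30, the array becomes [23, 30, 26, 9, 1, 6, 2, 30, 37]. The pivot is placed at index 7. All elements to the left of the pivot are <= 30, and all elements to the right are > 30.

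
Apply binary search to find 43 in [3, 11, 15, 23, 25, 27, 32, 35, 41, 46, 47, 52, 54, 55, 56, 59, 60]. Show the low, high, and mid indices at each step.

Binary search for 43 in [3, 11, 15, 23, 25, 27, 32, 35, 41, 46, 47, 52, 54, 55, 56, 59, 60]:

lo=0, hi=16, mid=8, arr[mid]=41 -> 41 < 43, search right half
lo=9, hi=16, mid=12, arr[mid]=54 -> 54 > 43, search left half
lo=9, hi=11, mid=10, arr[mid]=47 -> 47 > 43, search left half
lo=9, hi=9, mid=9, arr[mid]=46 -> 46 > 43, search left half
lo=9 > hi=8, target 43 not found

Binary search determines that 43 is not in the array after 4 comparisons. The search space was exhausted without finding the target.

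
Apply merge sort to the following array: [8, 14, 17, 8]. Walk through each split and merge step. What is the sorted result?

Merge sort trace:

Split: [8, 14, 17, 8] -> [8, 14] and [17, 8]
  Split: [8, 14] -> [8] and [14]
  Merge: [8] + [14] -> [8, 14]
  Split: [17, 8] -> [17] and [8]
  Merge: [17] + [8] -> [8, 17]
Merge: [8, 14] + [8, 17] -> [8, 8, 14, 17]

Final sorted array: [8, 8, 14, 17]

The merge sort proceeds by recursively splitting the array and merging sorted halves.
After all merges, the sorted array is [8, 8, 14, 17].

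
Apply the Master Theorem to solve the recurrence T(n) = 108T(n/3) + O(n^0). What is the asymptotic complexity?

Master Theorem for T(n) = 108T(n/3) + O(n^0):

a = 108, b = 3, c = 0
log_b(a) = log_3(108) = 4.2619

Case 1: c = 0 < log_3(108) = 4.2619
T(n) = O(n^(log_3 108))

For T(n) = 108T(n/3) + O(n^0): log_3(108) = 4.2619. This is Case 1 of the Master Theorem (c < log_b(a), work dominated by leaves), giving O(n^(log_3 108)).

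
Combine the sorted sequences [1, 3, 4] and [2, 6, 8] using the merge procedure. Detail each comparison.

Merging process:

Compare 1 vs 2: take 1 from left. Merged: [1]
Compare 3 vs 2: take 2 from right. Merged: [1, 2]
Compare 3 vs 6: take 3 from left. Merged: [1, 2, 3]
Compare 4 vs 6: take 4 from left. Merged: [1, 2, 3, 4]
Append remaining from right: [6, 8]. Merged: [1, 2, 3, 4, 6, 8]

Final merged array: [1, 2, 3, 4, 6, 8]
Total comparisons: 4

The merged array is [1, 2, 3, 4, 6, 8], requiring 4 comparisons. The merge step runs in O(n) time where n is the total number of elements.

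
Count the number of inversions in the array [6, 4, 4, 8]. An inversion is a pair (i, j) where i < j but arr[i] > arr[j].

Finding inversions in [6, 4, 4, 8]:

(0, 1): arr[0]=6 > arr[1]=4
(0, 2): arr[0]=6 > arr[2]=4

Total inversions: 2

The array has 2 inversion(s): (0,1), (0,2). Each pair (i,j) satisfies i < j and arr[i] > arr[j].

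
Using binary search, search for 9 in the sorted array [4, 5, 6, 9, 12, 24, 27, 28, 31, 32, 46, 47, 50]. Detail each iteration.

Binary search for 9 in [4, 5, 6, 9, 12, 24, 27, 28, 31, 32, 46, 47, 50]:

lo=0, hi=12, mid=6, arr[mid]=27 -> 27 > 9, search left half
lo=0, hi=5, mid=2, arr[mid]=6 -> 6 < 9, search right half
lo=3, hi=5, mid=4, arr[mid]=12 -> 12 > 9, search left half
lo=3, hi=3, mid=3, arr[mid]=9 -> Found target at index 3!

Binary search finds 9 at index 3 after 4 comparisons. The search repeatedly halves the search space by comparing with the middle element.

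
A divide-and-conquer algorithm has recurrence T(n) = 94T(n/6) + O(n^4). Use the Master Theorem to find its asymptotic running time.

Master Theorem for T(n) = 94T(n/6) + O(n^4):

a = 94, b = 6, c = 4
log_b(a) = log_6(94) = 2.5357

Case 3: c = 4 > log_6(94) = 2.5357
T(n) = O(n^4) = O(n^4)

For T(n) = 94T(n/6) + O(n^4): log_6(94) = 2.5357. This is Case 3 of the Master Theorem (c > log_b(a), work dominated by root), giving O(n^4).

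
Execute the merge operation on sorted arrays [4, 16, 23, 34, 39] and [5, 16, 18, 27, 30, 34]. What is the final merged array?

Merging process:

Compare 4 vs 5: take 4 from left. Merged: [4]
Compare 16 vs 5: take 5 from right. Merged: [4, 5]
Compare 16 vs 16: take 16 from left. Merged: [4, 5, 16]
Compare 23 vs 16: take 16 from right. Merged: [4, 5, 16, 16]
Compare 23 vs 18: take 18 from right. Merged: [4, 5, 16, 16, 18]
Compare 23 vs 27: take 23 from left. Merged: [4, 5, 16, 16, 18, 23]
Compare 34 vs 27: take 27 from right. Merged: [4, 5, 16, 16, 18, 23, 27]
Compare 34 vs 30: take 30 from right. Merged: [4, 5, 16, 16, 18, 23, 27, 30]
Compare 34 vs 34: take 34 from left. Merged: [4, 5, 16, 16, 18, 23, 27, 30, 34]
Compare 39 vs 34: take 34 from right. Merged: [4, 5, 16, 16, 18, 23, 27, 30, 34, 34]
Append remaining from left: [39]. Merged: [4, 5, 16, 16, 18, 23, 27, 30, 34, 34, 39]

Final merged array: [4, 5, 16, 16, 18, 23, 27, 30, 34, 34, 39]
Total comparisons: 10

The merged array is [4, 5, 16, 16, 18, 23, 27, 30, 34, 34, 39], requiring 10 comparisons. The merge step runs in O(n) time where n is the total number of elements.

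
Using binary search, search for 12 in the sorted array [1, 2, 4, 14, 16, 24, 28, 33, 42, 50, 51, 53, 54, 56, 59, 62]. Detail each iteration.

Binary search for 12 in [1, 2, 4, 14, 16, 24, 28, 33, 42, 50, 51, 53, 54, 56, 59, 62]:

lo=0, hi=15, mid=7, arr[mid]=33 -> 33 > 12, search left half
lo=0, hi=6, mid=3, arr[mid]=14 -> 14 > 12, search left half
lo=0, hi=2, mid=1, arr[mid]=2 -> 2 < 12, search right half
lo=2, hi=2, mid=2, arr[mid]=4 -> 4 < 12, search right half
lo=3 > hi=2, target 12 not found

Binary search determines that 12 is not in the array after 4 comparisons. The search space was exhausted without finding the target.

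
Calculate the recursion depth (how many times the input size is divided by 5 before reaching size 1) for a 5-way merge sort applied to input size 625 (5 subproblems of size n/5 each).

For divide and conquer with division factor 5:

Problem sizes at each level:
Level 0: 625
Level 1: 125
Level 2: 25
Level 3: 5
Level 4: 1

The root is level 0 and the size-1 base case is level 4 (the tree spans levels 0 through 4, i.e. 5 levels counting the root), so the depth is the number of divisions: log_5(625) = 4

The recursion tree depth is log_5(625) = 4. At each level, the problem size is divided by 5, so it takes 4 divisions to reduce to a base case of size 1. The algorithm makes 5 recursive calls at each level.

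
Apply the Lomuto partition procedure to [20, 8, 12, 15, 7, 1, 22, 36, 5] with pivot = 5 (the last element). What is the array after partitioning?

Lomuto partition with pivot = 5:

Initial array: [20, 8, 12, 15, 7, 1, 22, 36, 5]

arr[0]=20 > 5: no swap
arr[1]=8 > 5: no swap
arr[2]=12 > 5: no swap
arr[3]=15 > 5: no swap
arr[4]=7 > 5: no swap
arr[5]=1 <= 5: swap with position 0, array becomes [1, 8, 12, 15, 7, 20, 22, 36, 5]
arr[6]=22 > 5: no swap
arr[7]=36 > 5: no swap

Place pivot at position 1: [1, 5, 12, 15, 7, 20, 22, 36, 8]
Pivot position: 1

After partitioning with pivot 5, the array becomes [1, 5, 12, 15, 7, 20, 22, 36, 8]. The pivot is placed at index 1. All elements to the left of the pivot are <= 5, and all elements to the right are > 5.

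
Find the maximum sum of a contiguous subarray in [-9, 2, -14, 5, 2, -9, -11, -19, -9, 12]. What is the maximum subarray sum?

Using Kadane's algorithm on [-9, 2, -14, 5, 2, -9, -11, -19, -9, 12]:

Scanning through the array:
Position 1 (value 2): max_ending_here = 2, max_so_far = 2
Position 2 (value -14): max_ending_here = -12, max_so_far = 2
Position 3 (value 5): max_ending_here = 5, max_so_far = 5
Position 4 (value 2): max_ending_here = 7, max_so_far = 7
Position 5 (value -9): max_ending_here = -2, max_so_far = 7
Position 6 (value -11): max_ending_here = -11, max_so_far = 7
Position 7 (value -19): max_ending_here = -19, max_so_far = 7
Position 8 (value -9): max_ending_here = -9, max_so_far = 7
Position 9 (value 12): max_ending_here = 12, max_so_far = 12

Maximum subarray: [12]
Maximum sum: 12

The maximum subarray is [12] with sum 12. This subarray runs from index 9 to index 9.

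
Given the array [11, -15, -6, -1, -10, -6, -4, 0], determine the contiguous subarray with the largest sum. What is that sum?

Using Kadane's algorithm on [11, -15, -6, -1, -10, -6, -4, 0]:

Scanning through the array:
Position 1 (value -15): max_ending_here = -4, max_so_far = 11
Position 2 (value -6): max_ending_here = -6, max_so_far = 11
Position 3 (value -1): max_ending_here = -1, max_so_far = 11
Position 4 (value -10): max_ending_here = -10, max_so_far = 11
Position 5 (value -6): max_ending_here = -6, max_so_far = 11
Position 6 (value -4): max_ending_here = -4, max_so_far = 11
Position 7 (value 0): max_ending_here = 0, max_so_far = 11

Maximum subarray: [11]
Maximum sum: 11

The maximum subarray is [11] with sum 11. This subarray runs from index 0 to index 0.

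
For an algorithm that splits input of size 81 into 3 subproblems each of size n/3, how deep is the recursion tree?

For divide and conquer with division factor 3:

Problem sizes at each level:
Level 0: 81
Level 1: 27
Level 2: 9
Level 3: 3
Level 4: 1

The root is level 0 and the size-1 base case is level 4 (the tree spans levels 0 through 4, i.e. 5 levels counting the root), so the depth is the number of divisions: log_3(81) = 4

The recursion tree depth is log_3(81) = 4. At each level, the problem size is divided by 3, so it takes 4 divisions to reduce to a base case of size 1. The algorithm makes 3 recursive calls at each level.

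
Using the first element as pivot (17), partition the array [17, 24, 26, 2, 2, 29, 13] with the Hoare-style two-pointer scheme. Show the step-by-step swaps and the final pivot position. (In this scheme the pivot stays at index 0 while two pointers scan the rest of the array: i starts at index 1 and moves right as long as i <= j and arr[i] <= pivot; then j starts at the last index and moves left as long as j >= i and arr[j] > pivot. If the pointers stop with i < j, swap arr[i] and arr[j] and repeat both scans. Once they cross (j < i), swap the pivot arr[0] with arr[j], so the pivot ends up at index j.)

Hoare-style two-pointer partition with pivot = 17:

Initial array: [17, 24, 26, 2, 2, 29, 13]

Pointers start at i = 1, j = 6.
i stops at index 1 (arr[1]=24 > 17), j stops at index 6 (arr[6]=13 <= 17): swap arr[1] and arr[6], array becomes [17, 13, 26, 2, 2, 29, 24]
i stops at index 2 (arr[2]=26 > 17), j stops at index 4 (arr[4]=2 <= 17): swap arr[2] and arr[4], array becomes [17, 13, 2, 2, 26, 29, 24]
i ends at 4, j ends at 3: the pointers have crossed (j < i), so scanning stops.

Swap pivot arr[0] with arr[3] to place pivot at position 3: [2, 13, 2, 17, 26, 29, 24]
Pivot position: 3

After partitioning with pivot 17, the array becomes [2, 13, 2, 17, 26, 29, 24]. The pivot is placed at index 3. All elements to the left of the pivot are <= 17, and all elements to the right are > 17.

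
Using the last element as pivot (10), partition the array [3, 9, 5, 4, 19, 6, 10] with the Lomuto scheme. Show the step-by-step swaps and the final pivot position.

Lomuto partition with pivot = 10:

Initial array: [3, 9, 5, 4, 19, 6, 10]

arr[0]=3 <= 10: swap with position 0, array becomes [3, 9, 5, 4, 19, 6, 10]
arr[1]=9 <= 10: swap with position 1, array becomes [3, 9, 5, 4, 19, 6, 10]
arr[2]=5 <= 10: swap with position 2, array becomes [3, 9, 5, 4, 19, 6, 10]
arr[3]=4 <= 10: swap with position 3, array becomes [3, 9, 5, 4, 19, 6, 10]
arr[4]=19 > 10: no swap
arr[5]=6 <= 10: swap with position 4, array becomes [3, 9, 5, 4, 6, 19, 10]

Place pivot at position 5: [3, 9, 5, 4, 6, 10, 19]
Pivot position: 5

After partitioning with pivot 10, the array becomes [3, 9, 5, 4, 6, 10, 19]. The pivot is placed at index 5. All elements to the left of the pivot are <= 10, and all elements to the right are > 10.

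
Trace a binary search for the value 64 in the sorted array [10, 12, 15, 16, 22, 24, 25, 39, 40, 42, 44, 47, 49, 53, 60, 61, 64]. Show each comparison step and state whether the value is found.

Binary search for 64 in [10, 12, 15, 16, 22, 24, 25, 39, 40, 42, 44, 47, 49, 53, 60, 61, 64]:

lo=0, hi=16, mid=8, arr[mid]=40 -> 40 < 64, search right half
lo=9, hi=16, mid=12, arr[mid]=49 -> 49 < 64, search right half
lo=13, hi=16, mid=14, arr[mid]=60 -> 60 < 64, search right half
lo=15, hi=16, mid=15, arr[mid]=61 -> 61 < 64, search right half
lo=16, hi=16, mid=16, arr[mid]=64 -> Found target at index 16!

Binary search finds 64 at index 16 after 5 comparisons. The search repeatedly halves the search space by comparing with the middle element.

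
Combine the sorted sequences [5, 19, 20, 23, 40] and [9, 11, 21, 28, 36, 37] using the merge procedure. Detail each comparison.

Merging process:

Compare 5 vs 9: take 5 from left. Merged: [5]
Compare 19 vs 9: take 9 from right. Merged: [5, 9]
Compare 19 vs 11: take 11 from right. Merged: [5, 9, 11]
Compare 19 vs 21: take 19 from left. Merged: [5, 9, 11, 19]
Compare 20 vs 21: take 20 from left. Merged: [5, 9, 11, 19, 20]
Compare 23 vs 21: take 21 from right. Merged: [5, 9, 11, 19, 20, 21]
Compare 23 vs 28: take 23 from left. Merged: [5, 9, 11, 19, 20, 21, 23]
Compare 40 vs 28: take 28 from right. Merged: [5, 9, 11, 19, 20, 21, 23, 28]
Compare 40 vs 36: take 36 from right. Merged: [5, 9, 11, 19, 20, 21, 23, 28, 36]
Compare 40 vs 37: take 37 from right. Merged: [5, 9, 11, 19, 20, 21, 23, 28, 36, 37]
Append remaining from left: [40]. Merged: [5, 9, 11, 19, 20, 21, 23, 28, 36, 37, 40]

Final merged array: [5, 9, 11, 19, 20, 21, 23, 28, 36, 37, 40]
Total comparisons: 10

The merged array is [5, 9, 11, 19, 20, 21, 23, 28, 36, 37, 40], requiring 10 comparisons. The merge step runs in O(n) time where n is the total number of elements.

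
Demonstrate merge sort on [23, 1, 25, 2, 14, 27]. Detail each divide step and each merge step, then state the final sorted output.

Merge sort trace:

Split: [23, 1, 25, 2, 14, 27] -> [23, 1, 25] and [2, 14, 27]
  Split: [23, 1, 25] -> [23] and [1, 25]
    Split: [1, 25] -> [1] and [25]
    Merge: [1] + [25] -> [1, 25]
  Merge: [23] + [1, 25] -> [1, 23, 25]
  Split: [2, 14, 27] -> [2] and [14, 27]
    Split: [14, 27] -> [14] and [27]
    Merge: [14] + [27] -> [14, 27]
  Merge: [2] + [14, 27] -> [2, 14, 27]
Merge: [1, 23, 25] + [2, 14, 27] -> [1, 2, 14, 23, 25, 27]

Final sorted array: [1, 2, 14, 23, 25, 27]

The merge sort proceeds by recursively splitting the array and merging sorted halves.
After all merges, the sorted array is [1, 2, 14, 23, 25, 27].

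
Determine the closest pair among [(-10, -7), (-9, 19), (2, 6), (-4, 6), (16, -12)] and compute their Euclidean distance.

Computing all pairwise distances among 5 points:

d((-10, -7), (-9, 19)) = 26.0192
d((-10, -7), (2, 6)) = 17.6918
d((-10, -7), (-4, 6)) = 14.3178
d((-10, -7), (16, -12)) = 26.4764
d((-9, 19), (2, 6)) = 17.0294
d((-9, 19), (-4, 6)) = 13.9284
d((-9, 19), (16, -12)) = 39.8246
d((2, 6), (-4, 6)) = 6.0 <-- minimum
d((2, 6), (16, -12)) = 22.8035
d((-4, 6), (16, -12)) = 26.9072

Closest pair: (2, 6) and (-4, 6) with distance 6.0

The closest pair is (2, 6) and (-4, 6) with Euclidean distance 6.0. For 5 points, brute-force pairwise comparison is shown above. For large n, the divide-and-conquer algorithm (sort by x, recurse on halves, check the dividing strip) achieves O(n log n).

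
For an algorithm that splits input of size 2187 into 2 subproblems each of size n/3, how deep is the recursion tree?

For divide and conquer with division factor 3:

Problem sizes at each level:
Level 0: 2187
Level 1: 729
Level 2: 243
Level 3: 81
Level 4: 27
Level 5: 9
Level 6: 3
Level 7: 1

The root is level 0 and the size-1 base case is level 7 (the tree spans levels 0 through 7, i.e. 8 levels counting the root), so the depth is the number of divisions: log_3(2187) = 7

The recursion tree depth is log_3(2187) = 7. At each level, the problem size is divided by 3, so it takes 7 divisions to reduce to a base case of size 1. The algorithm makes 2 recursive calls at each level.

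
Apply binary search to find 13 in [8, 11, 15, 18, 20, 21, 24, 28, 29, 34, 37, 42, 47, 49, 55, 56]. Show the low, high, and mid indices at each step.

Binary search for 13 in [8, 11, 15, 18, 20, 21, 24, 28, 29, 34, 37, 42, 47, 49, 55, 56]:

lo=0, hi=15, mid=7, arr[mid]=28 -> 28 > 13, search left half
lo=0, hi=6, mid=3, arr[mid]=18 -> 18 > 13, search left half
lo=0, hi=2, mid=1, arr[mid]=11 -> 11 < 13, search right half
lo=2, hi=2, mid=2, arr[mid]=15 -> 15 > 13, search left half
lo=2 > hi=1, target 13 not found

Binary search determines that 13 is not in the array after 4 comparisons. The search space was exhausted without finding the target.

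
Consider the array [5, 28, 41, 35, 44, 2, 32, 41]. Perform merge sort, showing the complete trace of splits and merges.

Merge sort trace:

Split: [5, 28, 41, 35, 44, 2, 32, 41] -> [5, 28, 41, 35] and [44, 2, 32, 41]
  Split: [5, 28, 41, 35] -> [5, 28] and [41, 35]
    Split: [5, 28] -> [5] and [28]
    Merge: [5] + [28] -> [5, 28]
    Split: [41, 35] -> [41] and [35]
    Merge: [41] + [35] -> [35, 41]
  Merge: [5, 28] + [35, 41] -> [5, 28, 35, 41]
  Split: [44, 2, 32, 41] -> [44, 2] and [32, 41]
    Split: [44, 2] -> [44] and [2]
    Merge: [44] + [2] -> [2, 44]
    Split: [32, 41] -> [32] and [41]
    Merge: [32] + [41] -> [32, 41]
  Merge: [2, 44] + [32, 41] -> [2, 32, 41, 44]
Merge: [5, 28, 35, 41] + [2, 32, 41, 44] -> [2, 5, 28, 32, 35, 41, 41, 44]

Final sorted array: [2, 5, 28, 32, 35, 41, 41, 44]

The merge sort proceeds by recursively splitting the array and merging sorted halves.
After all merges, the sorted array is [2, 5, 28, 32, 35, 41, 41, 44].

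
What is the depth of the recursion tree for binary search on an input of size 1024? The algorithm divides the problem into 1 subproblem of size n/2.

For divide and conquer with division factor 2:

Problem sizes at each level:
Level 0: 1024
Level 1: 512
Level 2: 256
Level 3: 128
Level 4: 64
Level 5: 32
Level 6: 16
Level 7: 8
Level 8: 4
Level 9: 2
Level 10: 1

The root is level 0 and the size-1 base case is level 10 (the tree spans levels 0 through 10, i.e. 11 levels counting the root), so the depth is the number of divisions: log_2(1024) = 10

The recursion tree depth is log_2(1024) = 10. At each level, the problem size is divided by 2, so it takes 10 divisions to reduce to a base case of size 1. The algorithm makes 1 recursive call at each level.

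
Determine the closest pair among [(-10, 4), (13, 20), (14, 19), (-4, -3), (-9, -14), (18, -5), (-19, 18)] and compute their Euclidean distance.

Computing all pairwise distances among 7 points:

d((-10, 4), (13, 20)) = 28.0179
d((-10, 4), (14, 19)) = 28.3019
d((-10, 4), (-4, -3)) = 9.2195
d((-10, 4), (-9, -14)) = 18.0278
d((-10, 4), (18, -5)) = 29.4109
d((-10, 4), (-19, 18)) = 16.6433
d((13, 20), (14, 19)) = 1.4142 <-- minimum
d((13, 20), (-4, -3)) = 28.6007
d((13, 20), (-9, -14)) = 40.4969
d((13, 20), (18, -5)) = 25.4951
d((13, 20), (-19, 18)) = 32.0624
d((14, 19), (-4, -3)) = 28.4253
d((14, 19), (-9, -14)) = 40.2244
d((14, 19), (18, -5)) = 24.3311
d((14, 19), (-19, 18)) = 33.0151
d((-4, -3), (-9, -14)) = 12.083
d((-4, -3), (18, -5)) = 22.0907
d((-4, -3), (-19, 18)) = 25.807
d((-9, -14), (18, -5)) = 28.4605
d((-9, -14), (-19, 18)) = 33.5261
d((18, -5), (-19, 18)) = 43.566

Closest pair: (13, 20) and (14, 19) with distance 1.4142

The closest pair is (13, 20) and (14, 19) with Euclidean distance 1.4142. For 7 points, brute-force pairwise comparison is shown above. For large n, the divide-and-conquer algorithm (sort by x, recurse on halves, check the dividing strip) achieves O(n log n).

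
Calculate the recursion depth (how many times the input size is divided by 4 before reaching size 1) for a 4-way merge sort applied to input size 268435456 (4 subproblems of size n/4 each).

For divide and conquer with division factor 4:

Problem sizes at each level:
Level 0: 268435456
Level 1: 67108864
Level 2: 16777216
Level 3: 4194304
Level 4: 1048576
Level 5: 262144
Level 6: 65536
Level 7: 16384
Level 8: 4096
Level 9: 1024
Level 10: 256
Level 11: 64
Level 12: 16
Level 13: 4
Level 14: 1

The root is level 0 and the size-1 base case is level 14 (the tree spans levels 0 through 14, i.e. 15 levels counting the root), so the depth is the number of divisions: log_4(268435456) = 14

The recursion tree depth is log_4(268435456) = 14. At each level, the problem size is divided by 4, so it takes 14 divisions to reduce to a base case of size 1. The algorithm makes 4 recursive calls at each level.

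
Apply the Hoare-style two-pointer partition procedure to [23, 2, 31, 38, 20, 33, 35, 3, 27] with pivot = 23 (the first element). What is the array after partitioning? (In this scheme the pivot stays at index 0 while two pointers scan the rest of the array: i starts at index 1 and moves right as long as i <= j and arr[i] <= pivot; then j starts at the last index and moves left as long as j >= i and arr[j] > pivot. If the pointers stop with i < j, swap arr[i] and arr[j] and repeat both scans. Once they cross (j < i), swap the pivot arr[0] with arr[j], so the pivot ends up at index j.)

Hoare-style two-pointer partition with pivot = 23:

Initial array: [23, 2, 31, 38, 20, 33, 35, 3, 27]

Pointers start at i = 1, j = 8.
i stops at index 2 (arr[2]=31 > 23), j stops at index 7 (arr[7]=3 <= 23): swap arr[2] and arr[7], array becomes [23, 2, 3, 38, 20, 33, 35, 31, 27]
i stops at index 3 (arr[3]=38 > 23), j stops at index 4 (arr[4]=20 <= 23): swap arr[3] and arr[4], array becomes [23, 2, 3, 20, 38, 33, 35, 31, 27]
i ends at 4, j ends at 3: the pointers have crossed (j < i), so scanning stops.

Swap pivot arr[0] with arr[3] to place pivot at position 3: [20, 2, 3, 23, 38, 33, 35, 31, 27]
Pivot position: 3

After partitioning with pivot 23, the array becomes [20, 2, 3, 23, 38, 33, 35, 31, 27]. The pivot is placed at index 3. All elements to the left of the pivot are <= 23, and all elements to the right are > 23.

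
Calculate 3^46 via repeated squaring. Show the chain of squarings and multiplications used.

Computing 3^46 by squaring (build up from 3^1; each line after the first costs one multiplication):

3^1 = 3
3^2 = (3^1)^2 = 3^2 = 9
3^4 = (3^2)^2 = 9^2 = 81
3^5 = 3 * 3^4 = 3 * 81 = 243
3^10 = (3^5)^2 = 243^2 = 59049
3^11 = 3 * 3^10 = 3 * 59049 = 177147
3^22 = (3^11)^2 = 177147^2 = 31381059609
3^23 = 3 * 3^22 = 3 * 31381059609 = 94143178827
3^46 = (3^23)^2 = 94143178827^2 = 8862938119652501095929

Result: 8862938119652501095929
Multiplications needed: 8 (8 lines after 3^1)

3^46 = 8862938119652501095929. Using exponentiation by squaring, this requires 8 multiplications. The key idea: if the exponent is even, square the half-power; if odd, multiply by the base once.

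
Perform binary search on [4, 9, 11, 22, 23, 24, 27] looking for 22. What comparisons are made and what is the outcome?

Binary search for 22 in [4, 9, 11, 22, 23, 24, 27]:

lo=0, hi=6, mid=3, arr[mid]=22 -> Found target at index 3!

Binary search finds 22 at index 3 after 1 comparisons. The search repeatedly halves the search space by comparing with the middle element.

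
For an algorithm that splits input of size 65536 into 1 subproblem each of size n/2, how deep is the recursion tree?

For divide and conquer with division factor 2:

Problem sizes at each level:
Level 0: 65536
Level 1: 32768
Level 2: 16384
Level 3: 8192
Level 4: 4096
Level 5: 2048
Level 6: 1024
Level 7: 512
Level 8: 256
Level 9: 128
Level 10: 64
Level 11: 32
Level 12: 16
Level 13: 8
Level 14: 4
Level 15: 2
Level 16: 1

The root is level 0 and the size-1 base case is level 16 (the tree spans levels 0 through 16, i.e. 17 levels counting the root), so the depth is the number of divisions: log_2(65536) = 16

The recursion tree depth is log_2(65536) = 16. At each level, the problem size is divided by 2, so it takes 16 divisions to reduce to a base case of size 1. The algorithm makes 1 recursive call at each level.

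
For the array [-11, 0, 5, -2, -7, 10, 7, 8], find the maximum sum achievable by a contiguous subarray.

Using Kadane's algorithm on [-11, 0, 5, -2, -7, 10, 7, 8]:

Scanning through the array:
Position 1 (value 0): max_ending_here = 0, max_so_far = 0
Position 2 (value 5): max_ending_here = 5, max_so_far = 5
Position 3 (value -2): max_ending_here = 3, max_so_far = 5
Position 4 (value -7): max_ending_here = -4, max_so_far = 5
Position 5 (value 10): max_ending_here = 10, max_so_far = 10
Position 6 (value 7): max_ending_here = 17, max_so_far = 17
Position 7 (value 8): max_ending_here = 25, max_so_far = 25

Maximum subarray: [10, 7, 8]
Maximum sum: 25

The maximum subarray is [10, 7, 8] with sum 25. This subarray runs from index 5 to index 7.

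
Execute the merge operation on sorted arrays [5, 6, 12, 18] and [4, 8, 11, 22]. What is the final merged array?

Merging process:

Compare 5 vs 4: take 4 from right. Merged: [4]
Compare 5 vs 8: take 5 from left. Merged: [4, 5]
Compare 6 vs 8: take 6 from left. Merged: [4, 5, 6]
Compare 12 vs 8: take 8 from right. Merged: [4, 5, 6, 8]
Compare 12 vs 11: take 11 from right. Merged: [4, 5, 6, 8, 11]
Compare 12 vs 22: take 12 from left. Merged: [4, 5, 6, 8, 11, 12]
Compare 18 vs 22: take 18 from left. Merged: [4, 5, 6, 8, 11, 12, 18]
Append remaining from right: [22]. Merged: [4, 5, 6, 8, 11, 12, 18, 22]

Final merged array: [4, 5, 6, 8, 11, 12, 18, 22]
Total comparisons: 7

The merged array is [4, 5, 6, 8, 11, 12, 18, 22], requiring 7 comparisons. The merge step runs in O(n) time where n is the total number of elements.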